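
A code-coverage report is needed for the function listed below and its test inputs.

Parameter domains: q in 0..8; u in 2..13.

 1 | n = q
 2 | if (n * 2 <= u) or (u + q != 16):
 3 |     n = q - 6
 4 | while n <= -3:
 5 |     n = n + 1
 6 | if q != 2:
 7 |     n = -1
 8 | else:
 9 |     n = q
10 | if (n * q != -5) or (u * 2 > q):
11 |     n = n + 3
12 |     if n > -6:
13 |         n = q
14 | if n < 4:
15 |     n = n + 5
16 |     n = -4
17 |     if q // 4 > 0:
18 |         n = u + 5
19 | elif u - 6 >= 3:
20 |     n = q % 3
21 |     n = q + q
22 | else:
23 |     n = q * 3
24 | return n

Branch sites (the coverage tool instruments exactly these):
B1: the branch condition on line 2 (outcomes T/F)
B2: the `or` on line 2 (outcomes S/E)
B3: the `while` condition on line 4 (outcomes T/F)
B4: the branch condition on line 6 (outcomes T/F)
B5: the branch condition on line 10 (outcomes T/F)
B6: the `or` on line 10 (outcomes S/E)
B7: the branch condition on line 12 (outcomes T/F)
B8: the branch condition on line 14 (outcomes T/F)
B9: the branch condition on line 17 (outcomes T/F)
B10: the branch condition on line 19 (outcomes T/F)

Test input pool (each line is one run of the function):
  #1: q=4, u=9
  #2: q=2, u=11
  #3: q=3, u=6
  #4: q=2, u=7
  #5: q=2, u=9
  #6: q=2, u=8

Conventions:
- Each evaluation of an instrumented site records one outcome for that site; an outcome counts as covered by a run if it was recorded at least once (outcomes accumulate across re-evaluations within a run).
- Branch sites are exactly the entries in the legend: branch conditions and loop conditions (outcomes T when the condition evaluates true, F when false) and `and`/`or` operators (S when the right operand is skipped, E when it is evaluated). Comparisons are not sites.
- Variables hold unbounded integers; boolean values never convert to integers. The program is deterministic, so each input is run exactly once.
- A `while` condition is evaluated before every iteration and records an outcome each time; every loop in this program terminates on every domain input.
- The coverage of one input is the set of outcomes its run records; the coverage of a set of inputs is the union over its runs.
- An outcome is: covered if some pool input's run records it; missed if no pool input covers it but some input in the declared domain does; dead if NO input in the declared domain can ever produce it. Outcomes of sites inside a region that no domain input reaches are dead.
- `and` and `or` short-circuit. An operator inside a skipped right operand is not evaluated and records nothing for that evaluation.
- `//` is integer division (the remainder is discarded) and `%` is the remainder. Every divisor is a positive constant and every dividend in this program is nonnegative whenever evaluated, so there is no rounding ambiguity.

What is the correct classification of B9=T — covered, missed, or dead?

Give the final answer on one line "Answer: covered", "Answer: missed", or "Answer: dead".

no pool input records B9=T
but domain input (q=5, u=2) does record it -> reachable, so missed

Answer: missed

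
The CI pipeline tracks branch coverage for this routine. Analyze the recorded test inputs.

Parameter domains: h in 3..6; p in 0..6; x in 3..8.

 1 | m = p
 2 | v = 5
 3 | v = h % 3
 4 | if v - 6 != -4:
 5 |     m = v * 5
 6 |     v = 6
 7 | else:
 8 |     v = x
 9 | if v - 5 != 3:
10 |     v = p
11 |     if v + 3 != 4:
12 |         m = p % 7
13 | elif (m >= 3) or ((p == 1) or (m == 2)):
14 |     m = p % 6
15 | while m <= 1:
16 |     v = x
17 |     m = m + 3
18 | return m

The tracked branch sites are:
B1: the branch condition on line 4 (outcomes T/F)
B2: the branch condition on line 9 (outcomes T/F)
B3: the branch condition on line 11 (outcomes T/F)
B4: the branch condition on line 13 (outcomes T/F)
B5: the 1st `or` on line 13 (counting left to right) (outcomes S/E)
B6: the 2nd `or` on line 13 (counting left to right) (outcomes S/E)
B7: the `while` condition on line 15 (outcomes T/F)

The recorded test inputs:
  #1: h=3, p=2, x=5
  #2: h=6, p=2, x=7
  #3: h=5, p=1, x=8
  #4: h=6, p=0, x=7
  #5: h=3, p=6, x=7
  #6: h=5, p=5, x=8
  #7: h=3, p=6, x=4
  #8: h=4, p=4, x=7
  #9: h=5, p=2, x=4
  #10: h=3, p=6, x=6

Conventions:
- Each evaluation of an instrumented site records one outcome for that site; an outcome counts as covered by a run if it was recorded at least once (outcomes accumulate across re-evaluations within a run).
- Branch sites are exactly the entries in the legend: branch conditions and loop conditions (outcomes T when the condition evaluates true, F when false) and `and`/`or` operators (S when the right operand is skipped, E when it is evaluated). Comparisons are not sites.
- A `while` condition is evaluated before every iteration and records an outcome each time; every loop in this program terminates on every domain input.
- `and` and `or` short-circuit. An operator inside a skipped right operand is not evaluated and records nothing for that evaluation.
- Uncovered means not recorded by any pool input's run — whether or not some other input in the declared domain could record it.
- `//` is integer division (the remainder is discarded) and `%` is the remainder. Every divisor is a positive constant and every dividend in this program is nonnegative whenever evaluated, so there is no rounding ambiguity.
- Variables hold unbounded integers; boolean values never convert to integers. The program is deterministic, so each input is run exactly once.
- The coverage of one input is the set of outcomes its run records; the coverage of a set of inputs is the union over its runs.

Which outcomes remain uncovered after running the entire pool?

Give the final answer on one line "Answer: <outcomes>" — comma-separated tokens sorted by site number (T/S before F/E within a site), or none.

#1 (h=3, p=2, x=5) -> B1->T, B2->T, B3->T, B7->F; covered: B1=T, B2=T, B3=T, B7=F
#2 (h=6, p=2, x=7) -> B1->T, B2->T, B3->T, B7->F; covered: B1=T, B2=T, B3=T, B7=F
#3 (h=5, p=1, x=8) -> B1->F, B2->F, B5->E, B6->S, B4->T, B7->T, B7->F; covered: B1=F, B2=F, B4=T, B5=E, B6=S, B7=T, B7=F
#4 (h=6, p=0, x=7) -> B1->T, B2->T, B3->T, B7->T, B7->F; covered: B1=T, B2=T, B3=T, B7=T, B7=F
#5 (h=3, p=6, x=7) -> B1->T, B2->T, B3->T, B7->F; covered: B1=T, B2=T, B3=T, B7=F
#6 (h=5, p=5, x=8) -> B1->F, B2->F, B5->S, B4->T, B7->F; covered: B1=F, B2=F, B4=T, B5=S, B7=F
#7 (h=3, p=6, x=4) -> B1->T, B2->T, B3->T, B7->F; covered: B1=T, B2=T, B3=T, B7=F
#8 (h=4, p=4, x=7) -> B1->T, B2->T, B3->T, B7->F; covered: B1=T, B2=T, B3=T, B7=F
#9 (h=5, p=2, x=4) -> B1->F, B2->T, B3->T, B7->F; covered: B1=F, B2=T, B3=T, B7=F
#10 (h=3, p=6, x=6) -> B1->T, B2->T, B3->T, B7->F; covered: B1=T, B2=T, B3=T, B7=F
union over the pool: B1=T, B1=F, B2=T, B2=F, B3=T, B4=T, B5=S, B5=E, B6=S, B7=T, B7=F
uncovered (3 of 14): B3=F, B4=F, B6=E

Answer: B3=F, B4=F, B6=E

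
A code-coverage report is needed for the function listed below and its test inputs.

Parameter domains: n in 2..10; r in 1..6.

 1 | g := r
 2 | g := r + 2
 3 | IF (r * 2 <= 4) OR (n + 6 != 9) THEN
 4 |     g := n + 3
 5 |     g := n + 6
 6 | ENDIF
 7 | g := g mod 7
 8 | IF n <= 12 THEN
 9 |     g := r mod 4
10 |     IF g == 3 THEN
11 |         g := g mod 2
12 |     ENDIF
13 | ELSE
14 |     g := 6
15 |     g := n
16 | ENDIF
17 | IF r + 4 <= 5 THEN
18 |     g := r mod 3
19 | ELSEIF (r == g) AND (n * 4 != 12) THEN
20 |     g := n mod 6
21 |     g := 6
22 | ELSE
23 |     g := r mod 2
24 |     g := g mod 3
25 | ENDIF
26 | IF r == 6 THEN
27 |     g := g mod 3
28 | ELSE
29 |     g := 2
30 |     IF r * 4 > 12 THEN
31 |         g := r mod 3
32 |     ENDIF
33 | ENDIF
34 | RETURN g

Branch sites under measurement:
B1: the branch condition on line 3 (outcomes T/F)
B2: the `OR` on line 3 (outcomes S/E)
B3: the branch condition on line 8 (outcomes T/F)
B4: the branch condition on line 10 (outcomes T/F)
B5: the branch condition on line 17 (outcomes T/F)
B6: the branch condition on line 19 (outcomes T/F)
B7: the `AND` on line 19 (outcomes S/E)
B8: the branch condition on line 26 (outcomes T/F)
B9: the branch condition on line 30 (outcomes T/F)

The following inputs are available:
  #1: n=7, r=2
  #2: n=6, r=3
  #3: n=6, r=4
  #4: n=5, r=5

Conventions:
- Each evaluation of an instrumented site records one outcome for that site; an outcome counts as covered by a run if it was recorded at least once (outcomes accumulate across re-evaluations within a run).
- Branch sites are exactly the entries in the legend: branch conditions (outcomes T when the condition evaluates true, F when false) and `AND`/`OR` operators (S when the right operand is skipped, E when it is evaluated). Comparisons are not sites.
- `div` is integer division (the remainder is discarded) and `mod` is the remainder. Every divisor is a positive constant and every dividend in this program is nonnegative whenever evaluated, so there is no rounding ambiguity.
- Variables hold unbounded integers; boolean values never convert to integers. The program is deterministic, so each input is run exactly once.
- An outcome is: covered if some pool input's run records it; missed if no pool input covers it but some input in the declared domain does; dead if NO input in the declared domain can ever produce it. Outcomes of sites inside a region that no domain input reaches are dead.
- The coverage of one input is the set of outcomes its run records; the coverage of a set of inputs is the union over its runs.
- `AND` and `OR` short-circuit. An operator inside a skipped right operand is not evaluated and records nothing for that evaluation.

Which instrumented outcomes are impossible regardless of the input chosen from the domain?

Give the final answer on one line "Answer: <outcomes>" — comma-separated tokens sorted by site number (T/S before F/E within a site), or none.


running all 54 domain inputs and tallying outcomes:
  B3=F: never recorded by any domain input -> dead
  reachable outcomes have witnesses, e.g. B1=T (e.g. n=2, r=1), B1=F (e.g. n=3, r=3), B2=S (e.g. n=2, r=1), B2=E (e.g. n=2, r=3)
Answer: B3=F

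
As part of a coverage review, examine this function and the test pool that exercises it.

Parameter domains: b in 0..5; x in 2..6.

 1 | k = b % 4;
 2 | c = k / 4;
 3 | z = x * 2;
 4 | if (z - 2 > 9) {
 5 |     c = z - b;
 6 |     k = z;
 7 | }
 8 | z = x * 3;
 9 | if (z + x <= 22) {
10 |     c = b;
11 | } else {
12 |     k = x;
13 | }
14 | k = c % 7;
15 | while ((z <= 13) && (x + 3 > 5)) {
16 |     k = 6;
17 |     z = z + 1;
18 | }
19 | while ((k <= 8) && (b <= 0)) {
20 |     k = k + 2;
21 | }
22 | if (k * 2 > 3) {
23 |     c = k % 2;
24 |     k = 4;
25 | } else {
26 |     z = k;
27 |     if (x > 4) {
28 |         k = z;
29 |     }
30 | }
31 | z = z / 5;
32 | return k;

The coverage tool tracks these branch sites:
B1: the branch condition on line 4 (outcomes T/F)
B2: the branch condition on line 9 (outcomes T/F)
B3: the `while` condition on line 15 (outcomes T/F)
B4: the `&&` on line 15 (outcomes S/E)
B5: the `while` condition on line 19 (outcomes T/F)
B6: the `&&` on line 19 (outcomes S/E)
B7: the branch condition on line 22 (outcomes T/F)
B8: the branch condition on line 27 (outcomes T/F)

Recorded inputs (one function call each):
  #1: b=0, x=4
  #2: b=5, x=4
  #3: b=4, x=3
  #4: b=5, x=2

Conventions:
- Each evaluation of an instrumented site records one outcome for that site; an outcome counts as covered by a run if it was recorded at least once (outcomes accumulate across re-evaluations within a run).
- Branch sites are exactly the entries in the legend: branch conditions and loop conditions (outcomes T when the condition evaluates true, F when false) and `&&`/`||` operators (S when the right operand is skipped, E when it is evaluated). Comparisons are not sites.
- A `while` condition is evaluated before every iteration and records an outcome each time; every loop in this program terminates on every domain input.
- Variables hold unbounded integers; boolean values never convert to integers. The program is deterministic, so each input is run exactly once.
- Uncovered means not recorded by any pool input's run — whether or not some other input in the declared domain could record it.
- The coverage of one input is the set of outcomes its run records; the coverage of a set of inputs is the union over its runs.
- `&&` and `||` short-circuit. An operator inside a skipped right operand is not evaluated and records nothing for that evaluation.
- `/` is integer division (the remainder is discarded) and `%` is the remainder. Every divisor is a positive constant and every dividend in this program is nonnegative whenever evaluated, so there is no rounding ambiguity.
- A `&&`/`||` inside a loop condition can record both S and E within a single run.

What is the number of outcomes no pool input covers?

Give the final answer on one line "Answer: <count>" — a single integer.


input #1 (b=0, x=4): events B1->F, B2->T, B4->E, B3->T, B4->E, B3->T, B4->S, B3->F, B6->E, B5->T, B6->E, B5->T, B6->S, B5->F, ...; covers B1=F, B2=T, B3=T, B3=F, B4=S, B4=E, B5=T, B5=F, B6=S, B6=E, B7=T
input #2 (b=5, x=4): events B1->F, B2->T, B4->E, B3->T, B4->E, B3->T, B4->S, B3->F, B6->E, B5->F, B7->T; covers B1=F, B2=T, B3=T, B3=F, B4=S, B4=E, B5=F, B6=E, B7=T
input #3 (b=4, x=3): events B1->F, B2->T, B4->E, B3->T, B4->E, B3->T, B4->E, B3->T, B4->E, B3->T, B4->E, B3->T, B4->S, B3->F, ...; covers B1=F, B2=T, B3=T, B3=F, B4=S, B4=E, B5=F, B6=E, B7=T
input #4 (b=5, x=2): events B1->F, B2->T, B4->E, B3->F, B6->E, B5->F, B7->T; covers B1=F, B2=T, B3=F, B4=E, B5=F, B6=E, B7=T
union over the pool: B1=F, B2=T, B3=T, B3=F, B4=S, B4=E, B5=T, B5=F, B6=S, B6=E, B7=T
uncovered (5 of 16): B1=T, B2=F, B7=F, B8=T, B8=F
Answer: 5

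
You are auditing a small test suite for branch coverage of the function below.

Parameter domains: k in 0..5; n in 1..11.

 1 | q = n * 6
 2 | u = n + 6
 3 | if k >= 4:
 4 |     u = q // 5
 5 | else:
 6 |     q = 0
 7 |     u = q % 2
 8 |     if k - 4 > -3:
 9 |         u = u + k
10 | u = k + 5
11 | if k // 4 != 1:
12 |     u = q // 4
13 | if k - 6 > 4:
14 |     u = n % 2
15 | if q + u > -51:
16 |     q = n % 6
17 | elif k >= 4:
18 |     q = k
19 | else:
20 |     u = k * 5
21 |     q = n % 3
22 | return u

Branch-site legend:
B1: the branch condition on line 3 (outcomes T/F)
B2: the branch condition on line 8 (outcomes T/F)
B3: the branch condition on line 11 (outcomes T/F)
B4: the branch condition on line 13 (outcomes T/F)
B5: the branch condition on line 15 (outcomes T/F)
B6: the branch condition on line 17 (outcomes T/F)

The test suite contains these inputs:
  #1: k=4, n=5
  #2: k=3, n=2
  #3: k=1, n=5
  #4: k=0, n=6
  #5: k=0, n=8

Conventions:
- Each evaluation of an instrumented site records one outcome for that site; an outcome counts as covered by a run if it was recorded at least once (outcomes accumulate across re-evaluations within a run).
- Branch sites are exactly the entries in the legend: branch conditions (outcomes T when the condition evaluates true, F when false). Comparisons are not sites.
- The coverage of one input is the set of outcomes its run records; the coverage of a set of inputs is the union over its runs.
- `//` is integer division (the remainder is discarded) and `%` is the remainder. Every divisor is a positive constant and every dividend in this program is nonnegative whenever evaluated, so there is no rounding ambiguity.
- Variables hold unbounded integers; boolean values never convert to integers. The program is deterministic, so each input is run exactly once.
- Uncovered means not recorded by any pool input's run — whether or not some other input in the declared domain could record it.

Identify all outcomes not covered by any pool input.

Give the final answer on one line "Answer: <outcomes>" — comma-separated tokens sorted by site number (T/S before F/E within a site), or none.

input #1 (k=4, n=5): covers B1=T, B3=F, B4=F, B5=T
input #2 (k=3, n=2): covers B1=F, B2=T, B3=T, B4=F, B5=T
input #3 (k=1, n=5): covers B1=F, B2=F, B3=T, B4=F, B5=T
input #4 (k=0, n=6): covers B1=F, B2=F, B3=T, B4=F, B5=T
input #5 (k=0, n=8): covers B1=F, B2=F, B3=T, B4=F, B5=T
union over the pool: B1=T, B1=F, B2=T, B2=F, B3=T, B3=F, B4=F, B5=T
uncovered (4 of 12): B4=T, B5=F, B6=T, B6=F

Answer: B4=T, B5=F, B6=T, B6=F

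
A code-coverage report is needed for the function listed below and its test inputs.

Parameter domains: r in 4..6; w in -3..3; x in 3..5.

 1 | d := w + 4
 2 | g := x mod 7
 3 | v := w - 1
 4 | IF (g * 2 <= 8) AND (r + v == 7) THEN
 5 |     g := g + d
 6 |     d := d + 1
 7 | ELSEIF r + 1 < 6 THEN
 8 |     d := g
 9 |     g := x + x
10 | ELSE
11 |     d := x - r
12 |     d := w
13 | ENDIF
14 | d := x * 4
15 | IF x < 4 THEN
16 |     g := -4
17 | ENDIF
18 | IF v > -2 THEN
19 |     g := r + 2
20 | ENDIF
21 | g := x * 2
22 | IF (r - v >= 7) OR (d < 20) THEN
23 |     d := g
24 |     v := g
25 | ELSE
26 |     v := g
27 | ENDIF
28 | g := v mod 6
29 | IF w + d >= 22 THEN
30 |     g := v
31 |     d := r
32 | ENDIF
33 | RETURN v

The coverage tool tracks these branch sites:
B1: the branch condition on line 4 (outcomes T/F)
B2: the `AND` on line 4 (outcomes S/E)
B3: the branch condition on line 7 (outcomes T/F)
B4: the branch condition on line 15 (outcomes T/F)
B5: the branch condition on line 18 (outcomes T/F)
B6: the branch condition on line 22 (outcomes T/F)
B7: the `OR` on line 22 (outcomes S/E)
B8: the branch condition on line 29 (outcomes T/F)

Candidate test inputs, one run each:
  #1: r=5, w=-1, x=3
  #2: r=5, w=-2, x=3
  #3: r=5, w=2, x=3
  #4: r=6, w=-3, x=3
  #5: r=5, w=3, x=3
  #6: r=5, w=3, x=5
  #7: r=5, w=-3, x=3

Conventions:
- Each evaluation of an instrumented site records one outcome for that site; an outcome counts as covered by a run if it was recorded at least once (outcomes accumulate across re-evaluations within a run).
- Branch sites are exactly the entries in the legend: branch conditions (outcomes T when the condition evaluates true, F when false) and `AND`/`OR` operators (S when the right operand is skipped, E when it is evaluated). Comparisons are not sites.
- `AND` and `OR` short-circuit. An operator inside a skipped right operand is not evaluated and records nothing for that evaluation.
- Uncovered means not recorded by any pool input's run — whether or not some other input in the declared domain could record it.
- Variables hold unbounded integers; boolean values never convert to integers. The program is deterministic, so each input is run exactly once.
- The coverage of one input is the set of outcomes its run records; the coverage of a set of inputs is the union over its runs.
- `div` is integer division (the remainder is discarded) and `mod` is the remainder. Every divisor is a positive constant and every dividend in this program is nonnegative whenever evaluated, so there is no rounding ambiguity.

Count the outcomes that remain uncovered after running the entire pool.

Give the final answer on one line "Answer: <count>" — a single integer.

run #1 (r=5, w=-1, x=3) runs B2->E, B1->F, B3->F, B4->T, B5->F, B7->S, B6->T, B8->F; records B1=F, B2=E, B3=F, B4=T, B5=F, B6=T, B7=S, B8=F
run #2 (r=5, w=-2, x=3) runs B2->E, B1->F, B3->F, B4->T, B5->F, B7->S, B6->T, B8->F; records B1=F, B2=E, B3=F, B4=T, B5=F, B6=T, B7=S, B8=F
run #3 (r=5, w=2, x=3) runs B2->E, B1->F, B3->F, B4->T, B5->T, B7->E, B6->T, B8->F; records B1=F, B2=E, B3=F, B4=T, B5=T, B6=T, B7=E, B8=F
run #4 (r=6, w=-3, x=3) runs B2->E, B1->F, B3->F, B4->T, B5->F, B7->S, B6->T, B8->F; records B1=F, B2=E, B3=F, B4=T, B5=F, B6=T, B7=S, B8=F
run #5 (r=5, w=3, x=3) runs B2->E, B1->T, B4->T, B5->T, B7->E, B6->T, B8->F; records B1=T, B2=E, B4=T, B5=T, B6=T, B7=E, B8=F
run #6 (r=5, w=3, x=5) runs B2->S, B1->F, B3->F, B4->F, B5->T, B7->E, B6->F, B8->T; records B1=F, B2=S, B3=F, B4=F, B5=T, B6=F, B7=E, B8=T
run #7 (r=5, w=-3, x=3) runs B2->E, B1->F, B3->F, B4->T, B5->F, B7->S, B6->T, B8->F; records B1=F, B2=E, B3=F, B4=T, B5=F, B6=T, B7=S, B8=F
union over the pool: B1=T, B1=F, B2=S, B2=E, B3=F, B4=T, B4=F, B5=T, B5=F, B6=T, B6=F, B7=S, B7=E, B8=T, B8=F
uncovered (1 of 16): B3=T

Answer: 1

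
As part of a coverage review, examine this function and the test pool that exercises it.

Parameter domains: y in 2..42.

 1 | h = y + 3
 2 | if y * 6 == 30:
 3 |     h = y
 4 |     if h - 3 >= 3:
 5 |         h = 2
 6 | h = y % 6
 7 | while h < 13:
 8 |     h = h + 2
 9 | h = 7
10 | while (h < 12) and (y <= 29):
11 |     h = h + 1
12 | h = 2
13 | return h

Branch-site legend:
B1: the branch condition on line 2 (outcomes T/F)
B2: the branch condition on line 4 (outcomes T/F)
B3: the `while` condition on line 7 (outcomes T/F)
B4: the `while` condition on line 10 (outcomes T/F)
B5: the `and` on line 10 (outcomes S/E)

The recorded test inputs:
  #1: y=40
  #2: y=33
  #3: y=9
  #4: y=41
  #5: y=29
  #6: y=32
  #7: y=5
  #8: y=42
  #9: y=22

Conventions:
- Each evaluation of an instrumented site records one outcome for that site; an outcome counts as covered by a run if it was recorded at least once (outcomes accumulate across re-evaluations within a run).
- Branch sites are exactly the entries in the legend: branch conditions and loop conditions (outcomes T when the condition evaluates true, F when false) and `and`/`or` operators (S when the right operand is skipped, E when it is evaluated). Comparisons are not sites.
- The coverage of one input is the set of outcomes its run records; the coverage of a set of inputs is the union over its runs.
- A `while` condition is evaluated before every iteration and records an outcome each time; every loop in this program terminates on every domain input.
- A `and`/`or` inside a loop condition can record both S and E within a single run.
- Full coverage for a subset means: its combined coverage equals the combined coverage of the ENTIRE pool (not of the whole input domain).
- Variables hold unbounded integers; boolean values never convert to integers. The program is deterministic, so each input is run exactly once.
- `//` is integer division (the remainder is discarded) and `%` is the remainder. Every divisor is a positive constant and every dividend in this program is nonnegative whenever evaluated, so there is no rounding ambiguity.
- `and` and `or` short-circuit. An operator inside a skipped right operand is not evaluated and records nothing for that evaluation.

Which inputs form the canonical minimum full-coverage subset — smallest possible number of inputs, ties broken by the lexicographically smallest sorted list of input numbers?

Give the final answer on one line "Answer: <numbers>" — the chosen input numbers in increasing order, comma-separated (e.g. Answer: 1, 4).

#1 (y=40) -> B1->F, B3->T, B3->T, B3->T, B3->T, B3->T, B3->F, B5->E, B4->F; covered: B1=F, B3=T, B3=F, B4=F, B5=E
#2 (y=33) -> B1->F, B3->T, B3->T, B3->T, B3->T, B3->T, B3->F, B5->E, B4->F; covered: B1=F, B3=T, B3=F, B4=F, B5=E
#3 (y=9) -> B1->F, B3->T, B3->T, B3->T, B3->T, B3->T, B3->F, B5->E, B4->T, B5->E, B4->T, B5->E, B4->T, B5->E, ...; covered: B1=F, B3=T, B3=F, B4=T, B4=F, B5=S, B5=E
#4 (y=41) -> B1->F, B3->T, B3->T, B3->T, B3->T, B3->F, B5->E, B4->F; covered: B1=F, B3=T, B3=F, B4=F, B5=E
#5 (y=29) -> B1->F, B3->T, B3->T, B3->T, B3->T, B3->F, B5->E, B4->T, B5->E, B4->T, B5->E, B4->T, B5->E, B4->T, ...; covered: B1=F, B3=T, B3=F, B4=T, B4=F, B5=S, B5=E
#6 (y=32) -> B1->F, B3->T, B3->T, B3->T, B3->T, B3->T, B3->T, B3->F, B5->E, B4->F; covered: B1=F, B3=T, B3=F, B4=F, B5=E
#7 (y=5) -> B1->T, B2->F, B3->T, B3->T, B3->T, B3->T, B3->F, B5->E, B4->T, B5->E, B4->T, B5->E, B4->T, B5->E, ...; covered: B1=T, B2=F, B3=T, B3=F, B4=T, B4=F, B5=S, B5=E
#8 (y=42) -> B1->F, B3->T, B3->T, B3->T, B3->T, B3->T, B3->T, B3->T, B3->F, B5->E, B4->F; covered: B1=F, B3=T, B3=F, B4=F, B5=E
#9 (y=22) -> B1->F, B3->T, B3->T, B3->T, B3->T, B3->T, B3->F, B5->E, B4->T, B5->E, B4->T, B5->E, B4->T, B5->E, ...; covered: B1=F, B3=T, B3=F, B4=T, B4=F, B5=S, B5=E
pool-wide coverage (9 outcomes): B1=T, B1=F, B2=F, B3=T, B3=F, B4=T, B4=F, B5=S, B5=E
size 1 is not enough: best union over all size-1 subsets is 8/9
inputs {1, 7} (size 2) cover everything; no size-2 subset with a lexicographically smaller index list covers all 9

Answer: 1, 7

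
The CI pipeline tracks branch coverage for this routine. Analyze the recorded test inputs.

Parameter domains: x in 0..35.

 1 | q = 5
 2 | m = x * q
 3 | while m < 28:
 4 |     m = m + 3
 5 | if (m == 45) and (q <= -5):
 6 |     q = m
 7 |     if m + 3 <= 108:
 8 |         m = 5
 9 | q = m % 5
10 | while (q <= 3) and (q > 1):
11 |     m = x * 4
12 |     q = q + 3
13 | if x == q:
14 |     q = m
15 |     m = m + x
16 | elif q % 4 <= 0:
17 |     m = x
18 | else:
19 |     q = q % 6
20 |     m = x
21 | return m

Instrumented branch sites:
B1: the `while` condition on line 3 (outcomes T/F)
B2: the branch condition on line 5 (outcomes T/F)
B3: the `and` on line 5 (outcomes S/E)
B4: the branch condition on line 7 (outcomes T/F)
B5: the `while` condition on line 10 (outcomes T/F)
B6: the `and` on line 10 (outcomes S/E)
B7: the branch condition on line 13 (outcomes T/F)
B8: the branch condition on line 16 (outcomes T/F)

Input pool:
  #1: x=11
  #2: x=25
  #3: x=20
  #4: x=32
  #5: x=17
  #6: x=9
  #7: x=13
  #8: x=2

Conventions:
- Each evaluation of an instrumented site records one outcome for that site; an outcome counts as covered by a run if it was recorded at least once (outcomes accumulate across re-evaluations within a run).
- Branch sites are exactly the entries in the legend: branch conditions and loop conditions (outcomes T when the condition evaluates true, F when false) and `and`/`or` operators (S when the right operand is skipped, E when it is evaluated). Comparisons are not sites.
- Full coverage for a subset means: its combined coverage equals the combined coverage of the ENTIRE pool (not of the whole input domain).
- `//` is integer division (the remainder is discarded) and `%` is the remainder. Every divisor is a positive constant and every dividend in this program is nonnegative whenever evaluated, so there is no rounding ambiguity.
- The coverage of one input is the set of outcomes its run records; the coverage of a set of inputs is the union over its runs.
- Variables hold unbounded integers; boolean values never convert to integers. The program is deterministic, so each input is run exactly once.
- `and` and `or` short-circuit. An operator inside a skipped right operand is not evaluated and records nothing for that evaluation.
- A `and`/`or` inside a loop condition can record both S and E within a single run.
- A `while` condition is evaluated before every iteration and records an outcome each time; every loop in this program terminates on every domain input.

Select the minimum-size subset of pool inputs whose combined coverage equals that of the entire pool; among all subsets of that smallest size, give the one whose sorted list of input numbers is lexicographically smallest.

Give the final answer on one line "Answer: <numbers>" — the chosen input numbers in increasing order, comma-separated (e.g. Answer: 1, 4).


test 1 (x=11) hits B1=F, B2=F, B3=S, B5=F, B6=E, B7=F, B8=T
test 2 (x=25) hits B1=F, B2=F, B3=S, B5=F, B6=E, B7=F, B8=T
test 3 (x=20) hits B1=F, B2=F, B3=S, B5=F, B6=E, B7=F, B8=T
test 4 (x=32) hits B1=F, B2=F, B3=S, B5=F, B6=E, B7=F, B8=T
test 5 (x=17) hits B1=F, B2=F, B3=S, B5=F, B6=E, B7=F, B8=T
test 6 (x=9) hits B1=F, B2=F, B3=E, B5=F, B6=E, B7=F, B8=T
test 7 (x=13) hits B1=F, B2=F, B3=S, B5=F, B6=E, B7=F, B8=T
test 8 (x=2) hits B1=T, B1=F, B2=F, B3=S, B5=T, B5=F, B6=S, B6=E, B7=F, B8=F
together the pool reaches 12 outcomes: B1=T, B1=F, B2=F, B3=S, B3=E, B5=T, B5=F, B6=S, B6=E, B7=F, B8=T, B8=F
no size-1 subset reaches all 12 outcomes (best union: 10/12)
the canonical winner is {6, 8}: size 2, full 12-outcome coverage, earliest index list among size-2 covers
Answer: 6, 8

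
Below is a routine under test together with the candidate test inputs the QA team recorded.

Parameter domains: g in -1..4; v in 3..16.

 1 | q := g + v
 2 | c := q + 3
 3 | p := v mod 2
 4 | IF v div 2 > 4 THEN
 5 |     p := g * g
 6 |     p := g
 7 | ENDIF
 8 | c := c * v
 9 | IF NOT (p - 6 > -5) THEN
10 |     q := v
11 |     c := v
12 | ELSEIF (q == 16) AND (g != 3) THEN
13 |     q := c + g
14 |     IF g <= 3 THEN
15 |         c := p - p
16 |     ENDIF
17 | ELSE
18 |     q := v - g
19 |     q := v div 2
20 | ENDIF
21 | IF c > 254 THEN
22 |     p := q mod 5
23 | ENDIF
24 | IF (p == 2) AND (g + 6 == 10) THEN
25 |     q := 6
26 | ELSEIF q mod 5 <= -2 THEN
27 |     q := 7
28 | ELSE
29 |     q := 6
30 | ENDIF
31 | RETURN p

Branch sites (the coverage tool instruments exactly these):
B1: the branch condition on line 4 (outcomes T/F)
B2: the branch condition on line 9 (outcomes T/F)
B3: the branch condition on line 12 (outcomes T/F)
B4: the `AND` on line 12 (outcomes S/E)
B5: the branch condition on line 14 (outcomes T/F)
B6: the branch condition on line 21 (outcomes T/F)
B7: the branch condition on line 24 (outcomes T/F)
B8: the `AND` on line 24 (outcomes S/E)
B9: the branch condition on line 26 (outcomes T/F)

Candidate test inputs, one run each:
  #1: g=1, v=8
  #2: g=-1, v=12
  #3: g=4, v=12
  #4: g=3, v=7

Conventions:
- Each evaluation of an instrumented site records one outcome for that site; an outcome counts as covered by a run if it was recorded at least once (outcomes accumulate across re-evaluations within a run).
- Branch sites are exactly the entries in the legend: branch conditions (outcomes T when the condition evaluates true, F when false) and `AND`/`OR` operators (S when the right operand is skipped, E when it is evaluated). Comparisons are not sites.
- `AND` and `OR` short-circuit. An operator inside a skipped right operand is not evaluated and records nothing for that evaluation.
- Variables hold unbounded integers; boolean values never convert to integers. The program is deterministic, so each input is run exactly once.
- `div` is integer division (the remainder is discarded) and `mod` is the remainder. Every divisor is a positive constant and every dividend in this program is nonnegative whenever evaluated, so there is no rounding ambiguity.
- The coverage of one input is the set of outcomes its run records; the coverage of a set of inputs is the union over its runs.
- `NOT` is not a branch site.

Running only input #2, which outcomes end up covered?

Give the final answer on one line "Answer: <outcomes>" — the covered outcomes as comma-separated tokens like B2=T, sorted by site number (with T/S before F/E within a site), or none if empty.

Simulating input #2 (g=-1, v=12) step by step:
  B1->T, B2->T, B6->F, B8->S, B7->F, B9->F
collecting distinct outcomes: B1=T, B2=T, B6=F, B7=F, B8=S, B9=F

Answer: B1=T, B2=T, B6=F, B7=F, B8=S, B9=F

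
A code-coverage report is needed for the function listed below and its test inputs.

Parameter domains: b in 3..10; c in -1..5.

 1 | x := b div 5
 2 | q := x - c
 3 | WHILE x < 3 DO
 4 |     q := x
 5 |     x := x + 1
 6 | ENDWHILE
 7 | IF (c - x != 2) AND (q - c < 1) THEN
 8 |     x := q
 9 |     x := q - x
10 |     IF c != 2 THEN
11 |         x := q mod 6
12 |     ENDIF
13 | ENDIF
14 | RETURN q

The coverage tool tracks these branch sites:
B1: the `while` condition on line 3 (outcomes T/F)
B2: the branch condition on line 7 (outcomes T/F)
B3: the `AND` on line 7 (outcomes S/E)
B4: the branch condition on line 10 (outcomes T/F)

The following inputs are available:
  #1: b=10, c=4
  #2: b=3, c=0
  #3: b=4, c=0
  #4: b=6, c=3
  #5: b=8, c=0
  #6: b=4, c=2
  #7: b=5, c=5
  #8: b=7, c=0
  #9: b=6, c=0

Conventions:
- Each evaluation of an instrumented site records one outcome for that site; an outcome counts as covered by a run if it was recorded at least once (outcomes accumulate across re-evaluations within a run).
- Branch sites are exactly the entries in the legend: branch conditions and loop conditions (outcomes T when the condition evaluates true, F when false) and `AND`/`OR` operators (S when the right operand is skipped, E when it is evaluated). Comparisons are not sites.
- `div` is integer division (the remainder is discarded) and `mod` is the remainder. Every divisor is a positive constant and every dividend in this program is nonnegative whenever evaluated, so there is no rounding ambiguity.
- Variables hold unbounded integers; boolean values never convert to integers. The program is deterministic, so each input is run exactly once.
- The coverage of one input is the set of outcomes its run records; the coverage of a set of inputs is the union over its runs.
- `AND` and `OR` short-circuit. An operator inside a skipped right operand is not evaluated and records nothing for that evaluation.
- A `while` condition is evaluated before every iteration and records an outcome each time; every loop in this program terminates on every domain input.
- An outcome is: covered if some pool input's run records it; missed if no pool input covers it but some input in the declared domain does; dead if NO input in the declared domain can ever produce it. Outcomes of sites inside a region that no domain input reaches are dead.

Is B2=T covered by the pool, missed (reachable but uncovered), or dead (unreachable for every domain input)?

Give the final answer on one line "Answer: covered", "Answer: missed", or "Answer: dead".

B2=T is recorded by pool input(s) 1, 4, 6 -> covered

Answer: covered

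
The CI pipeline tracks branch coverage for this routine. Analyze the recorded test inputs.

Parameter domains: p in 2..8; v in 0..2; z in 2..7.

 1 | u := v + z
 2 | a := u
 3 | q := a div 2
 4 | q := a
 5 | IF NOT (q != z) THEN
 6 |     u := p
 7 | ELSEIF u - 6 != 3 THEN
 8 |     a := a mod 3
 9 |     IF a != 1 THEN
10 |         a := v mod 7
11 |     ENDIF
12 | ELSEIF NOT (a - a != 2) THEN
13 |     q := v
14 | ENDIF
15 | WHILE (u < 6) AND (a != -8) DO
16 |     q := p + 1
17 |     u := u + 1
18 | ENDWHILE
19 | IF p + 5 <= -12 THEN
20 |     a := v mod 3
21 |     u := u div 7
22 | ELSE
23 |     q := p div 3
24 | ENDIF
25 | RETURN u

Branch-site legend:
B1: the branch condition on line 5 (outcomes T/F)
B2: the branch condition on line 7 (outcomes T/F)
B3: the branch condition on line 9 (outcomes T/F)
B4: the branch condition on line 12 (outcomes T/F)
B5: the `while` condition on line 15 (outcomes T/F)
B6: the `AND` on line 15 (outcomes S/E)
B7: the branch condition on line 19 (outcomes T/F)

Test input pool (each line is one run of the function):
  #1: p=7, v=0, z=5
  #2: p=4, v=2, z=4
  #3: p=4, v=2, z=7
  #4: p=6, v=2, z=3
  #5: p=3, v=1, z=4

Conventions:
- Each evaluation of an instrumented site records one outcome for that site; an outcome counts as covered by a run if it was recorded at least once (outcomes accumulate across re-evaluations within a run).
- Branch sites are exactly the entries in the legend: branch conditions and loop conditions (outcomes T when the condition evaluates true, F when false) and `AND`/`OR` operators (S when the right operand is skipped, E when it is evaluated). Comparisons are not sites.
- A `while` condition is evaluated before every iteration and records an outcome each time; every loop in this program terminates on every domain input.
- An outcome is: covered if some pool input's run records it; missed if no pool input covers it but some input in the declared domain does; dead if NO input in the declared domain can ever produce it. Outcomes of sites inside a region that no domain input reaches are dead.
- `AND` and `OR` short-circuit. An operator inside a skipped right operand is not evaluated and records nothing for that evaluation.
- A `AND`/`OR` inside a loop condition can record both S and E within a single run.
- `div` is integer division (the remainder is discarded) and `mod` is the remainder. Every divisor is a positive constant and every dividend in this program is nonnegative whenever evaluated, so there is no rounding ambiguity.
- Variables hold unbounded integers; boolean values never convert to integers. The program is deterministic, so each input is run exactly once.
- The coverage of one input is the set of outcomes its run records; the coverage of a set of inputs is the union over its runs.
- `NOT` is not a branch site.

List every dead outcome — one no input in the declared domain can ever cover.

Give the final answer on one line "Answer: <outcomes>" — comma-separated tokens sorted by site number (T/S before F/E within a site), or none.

exhaustive pass over the 126-input domain:
  B4=T: unreachable across the whole domain -> dead
  B7=T: unreachable across the whole domain -> dead
  reachable outcomes have witnesses, e.g. B1=T (e.g. p=2, v=0, z=2), B1=F (e.g. p=2, v=1, z=2), B2=T (e.g. p=2, v=1, z=2), B2=F (e.g. p=2, v=2, z=7)

Answer: B4=T, B7=T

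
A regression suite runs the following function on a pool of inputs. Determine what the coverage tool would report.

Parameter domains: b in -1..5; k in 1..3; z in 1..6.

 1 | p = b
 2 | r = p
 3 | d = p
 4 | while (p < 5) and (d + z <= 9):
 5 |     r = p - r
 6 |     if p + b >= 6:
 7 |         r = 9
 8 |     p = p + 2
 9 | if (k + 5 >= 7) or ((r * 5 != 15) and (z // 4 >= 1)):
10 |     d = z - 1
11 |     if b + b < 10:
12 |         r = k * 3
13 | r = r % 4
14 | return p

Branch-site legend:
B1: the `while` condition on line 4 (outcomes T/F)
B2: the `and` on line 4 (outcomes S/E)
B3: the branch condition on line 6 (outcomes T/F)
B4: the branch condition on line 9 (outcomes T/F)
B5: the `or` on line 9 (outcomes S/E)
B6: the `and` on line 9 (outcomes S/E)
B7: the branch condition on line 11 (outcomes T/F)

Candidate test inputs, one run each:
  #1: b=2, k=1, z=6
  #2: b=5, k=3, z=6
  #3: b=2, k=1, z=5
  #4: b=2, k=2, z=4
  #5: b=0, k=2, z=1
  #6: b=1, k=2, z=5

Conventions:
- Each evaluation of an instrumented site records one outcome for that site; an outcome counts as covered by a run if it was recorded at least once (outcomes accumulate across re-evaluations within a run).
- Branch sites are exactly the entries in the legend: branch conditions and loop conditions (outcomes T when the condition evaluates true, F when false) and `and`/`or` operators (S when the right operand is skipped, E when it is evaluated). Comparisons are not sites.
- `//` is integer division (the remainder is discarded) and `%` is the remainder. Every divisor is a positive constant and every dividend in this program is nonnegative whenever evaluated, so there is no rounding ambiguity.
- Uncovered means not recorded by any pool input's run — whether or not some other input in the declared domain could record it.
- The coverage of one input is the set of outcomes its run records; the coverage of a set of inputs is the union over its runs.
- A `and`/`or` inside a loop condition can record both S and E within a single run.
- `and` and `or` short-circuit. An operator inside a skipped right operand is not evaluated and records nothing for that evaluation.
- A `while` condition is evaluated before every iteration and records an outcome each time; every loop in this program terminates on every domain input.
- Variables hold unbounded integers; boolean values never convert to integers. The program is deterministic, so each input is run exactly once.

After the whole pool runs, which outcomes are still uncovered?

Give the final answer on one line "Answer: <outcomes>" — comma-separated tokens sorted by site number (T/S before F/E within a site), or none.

#1 (b=2, k=1, z=6) -> B2->E, B1->T, B3->F, B2->E, B1->T, B3->T, B2->S, B1->F, B5->E, B6->E, B4->T, B7->T; covered: B1=T, B1=F, B2=S, B2=E, B3=T, B3=F, B4=T, B5=E, B6=E, B7=T
#2 (b=5, k=3, z=6) -> B2->S, B1->F, B5->S, B4->T, B7->F; covered: B1=F, B2=S, B4=T, B5=S, B7=F
#3 (b=2, k=1, z=5) -> B2->E, B1->T, B3->F, B2->E, B1->T, B3->T, B2->S, B1->F, B5->E, B6->E, B4->T, B7->T; covered: B1=T, B1=F, B2=S, B2=E, B3=T, B3=F, B4=T, B5=E, B6=E, B7=T
#4 (b=2, k=2, z=4) -> B2->E, B1->T, B3->F, B2->E, B1->T, B3->T, B2->S, B1->F, B5->S, B4->T, B7->T; covered: B1=T, B1=F, B2=S, B2=E, B3=T, B3=F, B4=T, B5=S, B7=T
#5 (b=0, k=2, z=1) -> B2->E, B1->T, B3->F, B2->E, B1->T, B3->F, B2->E, B1->T, B3->F, B2->S, B1->F, B5->S, B4->T, B7->T; covered: B1=T, B1=F, B2=S, B2=E, B3=F, B4=T, B5=S, B7=T
#6 (b=1, k=2, z=5) -> B2->E, B1->T, B3->F, B2->E, B1->T, B3->F, B2->S, B1->F, B5->S, B4->T, B7->T; covered: B1=T, B1=F, B2=S, B2=E, B3=F, B4=T, B5=S, B7=T
union over the pool: B1=T, B1=F, B2=S, B2=E, B3=T, B3=F, B4=T, B5=S, B5=E, B6=E, B7=T, B7=F
uncovered (2 of 14): B4=F, B6=S

Answer: B4=F, B6=S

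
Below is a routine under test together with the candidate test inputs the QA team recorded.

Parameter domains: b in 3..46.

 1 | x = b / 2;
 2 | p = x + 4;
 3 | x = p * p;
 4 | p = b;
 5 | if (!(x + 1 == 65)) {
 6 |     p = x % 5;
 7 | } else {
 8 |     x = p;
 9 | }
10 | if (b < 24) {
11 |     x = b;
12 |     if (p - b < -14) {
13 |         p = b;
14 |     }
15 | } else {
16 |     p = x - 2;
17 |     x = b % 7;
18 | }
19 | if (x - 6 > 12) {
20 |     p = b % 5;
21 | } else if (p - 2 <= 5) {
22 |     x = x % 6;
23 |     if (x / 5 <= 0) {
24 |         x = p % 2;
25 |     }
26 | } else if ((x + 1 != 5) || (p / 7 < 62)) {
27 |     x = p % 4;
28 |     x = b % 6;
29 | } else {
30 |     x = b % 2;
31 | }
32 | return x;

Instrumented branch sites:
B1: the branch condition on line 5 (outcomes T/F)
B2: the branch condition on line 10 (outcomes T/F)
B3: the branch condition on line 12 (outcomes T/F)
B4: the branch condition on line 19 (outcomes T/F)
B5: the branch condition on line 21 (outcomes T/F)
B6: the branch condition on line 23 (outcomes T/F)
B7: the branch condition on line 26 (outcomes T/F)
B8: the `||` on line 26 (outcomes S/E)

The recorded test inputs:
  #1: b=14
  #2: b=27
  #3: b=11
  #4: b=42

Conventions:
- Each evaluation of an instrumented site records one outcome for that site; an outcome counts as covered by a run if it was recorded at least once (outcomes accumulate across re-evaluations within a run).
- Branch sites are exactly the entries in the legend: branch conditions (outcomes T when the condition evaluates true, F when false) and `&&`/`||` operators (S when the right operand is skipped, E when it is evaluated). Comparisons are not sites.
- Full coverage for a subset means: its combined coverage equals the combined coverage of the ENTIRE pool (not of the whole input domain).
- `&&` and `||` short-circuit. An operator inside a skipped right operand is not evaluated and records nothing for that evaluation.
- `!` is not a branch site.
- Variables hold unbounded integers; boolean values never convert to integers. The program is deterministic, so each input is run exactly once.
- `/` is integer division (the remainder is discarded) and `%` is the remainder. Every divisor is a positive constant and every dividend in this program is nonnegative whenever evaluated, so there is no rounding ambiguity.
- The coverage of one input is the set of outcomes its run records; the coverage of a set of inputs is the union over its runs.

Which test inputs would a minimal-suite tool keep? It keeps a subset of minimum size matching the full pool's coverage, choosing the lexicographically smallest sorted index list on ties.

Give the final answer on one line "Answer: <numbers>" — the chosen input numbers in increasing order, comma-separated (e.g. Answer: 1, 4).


input #1, b=14: outcomes B1=T, B2=T, B3=F, B4=F, B5=T, B6=T
input #2, b=27: outcomes B1=T, B2=F, B4=F, B5=F, B7=T, B8=S
input #3, b=11: outcomes B1=T, B2=T, B3=F, B4=F, B5=T, B6=F
input #4, b=42: outcomes B1=T, B2=F, B4=F, B5=F, B7=T, B8=S
the full pool covers 11 outcomes: B1=T, B2=T, B2=F, B3=F, B4=F, B5=T, B5=F, B6=T, B6=F, B7=T, B8=S
no size-1 subset reaches all 11 outcomes (best union: 6/11)
no size-2 subset reaches all 11 outcomes (best union: 10/11)
inputs {1, 2, 3} (size 3) cover everything; no size-3 subset with a lexicographically smaller index list covers all 11
Answer: 1, 2, 3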